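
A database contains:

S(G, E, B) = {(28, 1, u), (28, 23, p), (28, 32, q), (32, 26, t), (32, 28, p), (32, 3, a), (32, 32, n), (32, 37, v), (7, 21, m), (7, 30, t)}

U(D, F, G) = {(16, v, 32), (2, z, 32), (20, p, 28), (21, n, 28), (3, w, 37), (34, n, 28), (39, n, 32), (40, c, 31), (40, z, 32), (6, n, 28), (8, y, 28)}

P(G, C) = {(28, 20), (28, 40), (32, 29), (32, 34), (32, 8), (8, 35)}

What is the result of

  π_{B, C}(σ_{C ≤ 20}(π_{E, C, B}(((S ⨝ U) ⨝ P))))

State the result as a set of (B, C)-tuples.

{(a, 8), (n, 8), (p, 20), (p, 8), (q, 20), (t, 8), (u, 20), (v, 8)}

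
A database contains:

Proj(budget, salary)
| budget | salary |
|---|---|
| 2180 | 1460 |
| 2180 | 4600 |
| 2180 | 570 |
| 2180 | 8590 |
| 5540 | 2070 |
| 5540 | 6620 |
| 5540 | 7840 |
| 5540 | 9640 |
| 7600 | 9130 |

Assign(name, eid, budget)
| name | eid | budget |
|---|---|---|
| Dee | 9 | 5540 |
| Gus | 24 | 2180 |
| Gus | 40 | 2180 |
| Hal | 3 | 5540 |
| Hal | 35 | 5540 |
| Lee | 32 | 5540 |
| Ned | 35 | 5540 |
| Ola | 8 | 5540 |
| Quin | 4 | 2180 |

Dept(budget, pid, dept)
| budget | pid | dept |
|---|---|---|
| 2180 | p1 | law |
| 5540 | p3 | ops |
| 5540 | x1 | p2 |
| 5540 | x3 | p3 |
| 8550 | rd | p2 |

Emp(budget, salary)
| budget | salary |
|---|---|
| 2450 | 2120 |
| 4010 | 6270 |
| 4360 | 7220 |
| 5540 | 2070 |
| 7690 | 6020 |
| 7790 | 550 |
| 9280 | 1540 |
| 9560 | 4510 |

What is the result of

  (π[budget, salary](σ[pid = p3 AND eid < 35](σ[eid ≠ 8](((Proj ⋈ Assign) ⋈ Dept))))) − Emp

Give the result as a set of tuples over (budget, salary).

{(5540, 6620), (5540, 7840), (5540, 9640)}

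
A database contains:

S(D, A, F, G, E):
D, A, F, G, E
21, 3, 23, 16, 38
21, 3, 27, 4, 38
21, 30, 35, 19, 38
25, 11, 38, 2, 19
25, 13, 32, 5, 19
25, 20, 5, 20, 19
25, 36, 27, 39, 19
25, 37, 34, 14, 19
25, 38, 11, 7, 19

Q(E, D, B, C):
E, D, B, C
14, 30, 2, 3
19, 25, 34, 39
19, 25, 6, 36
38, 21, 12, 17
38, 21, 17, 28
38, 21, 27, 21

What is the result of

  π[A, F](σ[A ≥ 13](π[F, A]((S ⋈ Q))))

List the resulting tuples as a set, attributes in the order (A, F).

Joining S and Q on D, E yields {(21, 3, 23, 16, 38, 12, 17), (21, 3, 23, 16, 38, 17, 28), (21, 3, 23, 16, 38, 27, 21), (21, 3, 27, 4, 38, 12, 17), (21, 3, 27, 4, 38, 17, 28), (21, 3, 27, 4, 38, 27, 21), (21, 30, 35, 19, 38, 12, 17), (21, 30, 35, 19, 38, 17, 28), (21, 30, 35, 19, 38, 27, 21), (25, 11, 38, 2, 19, 34, 39), (25, 11, 38, 2, 19, 6, 36), (25, 13, 32, 5, 19, 34, 39), (25, 13, 32, 5, 19, 6, 36), (25, 20, 5, 20, 19, 34, 39), (25, 20, 5, 20, 19, 6, 36), (25, 36, 27, 39, 19, 34, 39), (25, 36, 27, 39, 19, 6, 36), (25, 37, 34, 14, 19, 34, 39), (25, 37, 34, 14, 19, 6, 36), (25, 38, 11, 7, 19, 34, 39), (25, 38, 11, 7, 19, 6, 36)}.
π[F, A]: project onto (F, A) (12 duplicate(s) eliminated) → {(11, 38), (23, 3), (27, 3), (27, 36), (32, 13), (34, 37), (35, 30), (38, 11), (5, 20)}
Apply σ_{A ≥ 13}; surviving tuples: {(11, 38), (27, 36), (32, 13), (34, 37), (35, 30), (5, 20)}
π[A, F]: project onto (A, F) → {(13, 32), (20, 5), (30, 35), (36, 27), (37, 34), (38, 11)}

{(13, 32), (20, 5), (30, 35), (36, 27), (37, 34), (38, 11)}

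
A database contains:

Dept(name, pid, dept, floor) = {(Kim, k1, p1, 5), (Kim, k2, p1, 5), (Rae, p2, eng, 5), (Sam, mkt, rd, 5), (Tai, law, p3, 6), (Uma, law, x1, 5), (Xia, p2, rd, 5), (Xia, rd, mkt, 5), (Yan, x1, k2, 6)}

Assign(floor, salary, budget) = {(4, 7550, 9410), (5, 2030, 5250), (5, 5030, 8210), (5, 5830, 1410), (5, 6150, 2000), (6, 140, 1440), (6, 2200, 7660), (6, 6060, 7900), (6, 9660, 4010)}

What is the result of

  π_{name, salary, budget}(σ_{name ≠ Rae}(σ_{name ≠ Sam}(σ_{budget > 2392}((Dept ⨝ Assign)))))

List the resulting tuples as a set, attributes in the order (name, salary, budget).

Joining Dept and Assign on floor yields {(Kim, k1, p1, 5, 2030, 5250), (Kim, k1, p1, 5, 5030, 8210), (Kim, k1, p1, 5, 5830, 1410), (Kim, k1, p1, 5, 6150, 2000), (Kim, k2, p1, 5, 2030, 5250), (Kim, k2, p1, 5, 5030, 8210), (Kim, k2, p1, 5, 5830, 1410), (Kim, k2, p1, 5, 6150, 2000), (Rae, p2, eng, 5, 2030, 5250), (Rae, p2, eng, 5, 5030, 8210), (Rae, p2, eng, 5, 5830, 1410), (Rae, p2, eng, 5, 6150, 2000), (Sam, mkt, rd, 5, 2030, 5250), (Sam, mkt, rd, 5, 5030, 8210), (Sam, mkt, rd, 5, 5830, 1410), (Sam, mkt, rd, 5, 6150, 2000), (Tai, law, p3, 6, 140, 1440), (Tai, law, p3, 6, 2200, 7660), (Tai, law, p3, 6, 6060, 7900), (Tai, law, p3, 6, 9660, 4010), (Uma, law, x1, 5, 2030, 5250), (Uma, law, x1, 5, 5030, 8210), (Uma, law, x1, 5, 5830, 1410), (Uma, law, x1, 5, 6150, 2000), (Xia, p2, rd, 5, 2030, 5250), (Xia, p2, rd, 5, 5030, 8210), (Xia, p2, rd, 5, 5830, 1410), (Xia, p2, rd, 5, 6150, 2000), (Xia, rd, mkt, 5, 2030, 5250), (Xia, rd, mkt, 5, 5030, 8210), (Xia, rd, mkt, 5, 5830, 1410), (Xia, rd, mkt, 5, 6150, 2000), (Yan, x1, k2, 6, 140, 1440), (Yan, x1, k2, 6, 2200, 7660), (Yan, x1, k2, 6, 6060, 7900), (Yan, x1, k2, 6, 9660, 4010)}.
Apply σ_{budget > 2392}; surviving tuples: {(Kim, k1, p1, 5, 2030, 5250), (Kim, k1, p1, 5, 5030, 8210), (Kim, k2, p1, 5, 2030, 5250), (Kim, k2, p1, 5, 5030, 8210), (Rae, p2, eng, 5, 2030, 5250), (Rae, p2, eng, 5, 5030, 8210), (Sam, mkt, rd, 5, 2030, 5250), (Sam, mkt, rd, 5, 5030, 8210), (Tai, law, p3, 6, 2200, 7660), (Tai, law, p3, 6, 6060, 7900), (Tai, law, p3, 6, 9660, 4010), (Uma, law, x1, 5, 2030, 5250), (Uma, law, x1, 5, 5030, 8210), (Xia, p2, rd, 5, 2030, 5250), (Xia, p2, rd, 5, 5030, 8210), (Xia, rd, mkt, 5, 2030, 5250), (Xia, rd, mkt, 5, 5030, 8210), (Yan, x1, k2, 6, 2200, 7660), (Yan, x1, k2, 6, 6060, 7900), (Yan, x1, k2, 6, 9660, 4010)}
Apply σ_{name ≠ Sam}; surviving tuples: {(Kim, k1, p1, 5, 2030, 5250), (Kim, k1, p1, 5, 5030, 8210), (Kim, k2, p1, 5, 2030, 5250), (Kim, k2, p1, 5, 5030, 8210), (Rae, p2, eng, 5, 2030, 5250), (Rae, p2, eng, 5, 5030, 8210), (Tai, law, p3, 6, 2200, 7660), (Tai, law, p3, 6, 6060, 7900), (Tai, law, p3, 6, 9660, 4010), (Uma, law, x1, 5, 2030, 5250), (Uma, law, x1, 5, 5030, 8210), (Xia, p2, rd, 5, 2030, 5250), (Xia, p2, rd, 5, 5030, 8210), (Xia, rd, mkt, 5, 2030, 5250), (Xia, rd, mkt, 5, 5030, 8210), (Yan, x1, k2, 6, 2200, 7660), (Yan, x1, k2, 6, 6060, 7900), (Yan, x1, k2, 6, 9660, 4010)}
Apply σ_{name ≠ Rae}; surviving tuples: {(Kim, k1, p1, 5, 2030, 5250), (Kim, k1, p1, 5, 5030, 8210), (Kim, k2, p1, 5, 2030, 5250), (Kim, k2, p1, 5, 5030, 8210), (Tai, law, p3, 6, 2200, 7660), (Tai, law, p3, 6, 6060, 7900), (Tai, law, p3, 6, 9660, 4010), (Uma, law, x1, 5, 2030, 5250), (Uma, law, x1, 5, 5030, 8210), (Xia, p2, rd, 5, 2030, 5250), (Xia, p2, rd, 5, 5030, 8210), (Xia, rd, mkt, 5, 2030, 5250), (Xia, rd, mkt, 5, 5030, 8210), (Yan, x1, k2, 6, 2200, 7660), (Yan, x1, k2, 6, 6060, 7900), (Yan, x1, k2, 6, 9660, 4010)}
Projecting to name, salary, budget (4 duplicate(s) eliminated): {(Kim, 2030, 5250), (Kim, 5030, 8210), (Tai, 2200, 7660), (Tai, 6060, 7900), (Tai, 9660, 4010), (Uma, 2030, 5250), (Uma, 5030, 8210), (Xia, 2030, 5250), (Xia, 5030, 8210), (Yan, 2200, 7660), (Yan, 6060, 7900), (Yan, 9660, 4010)}

{(Kim, 2030, 5250), (Kim, 5030, 8210), (Tai, 2200, 7660), (Tai, 6060, 7900), (Tai, 9660, 4010), (Uma, 2030, 5250), (Uma, 5030, 8210), (Xia, 2030, 5250), (Xia, 5030, 8210), (Yan, 2200, 7660), (Yan, 6060, 7900), (Yan, 9660, 4010)}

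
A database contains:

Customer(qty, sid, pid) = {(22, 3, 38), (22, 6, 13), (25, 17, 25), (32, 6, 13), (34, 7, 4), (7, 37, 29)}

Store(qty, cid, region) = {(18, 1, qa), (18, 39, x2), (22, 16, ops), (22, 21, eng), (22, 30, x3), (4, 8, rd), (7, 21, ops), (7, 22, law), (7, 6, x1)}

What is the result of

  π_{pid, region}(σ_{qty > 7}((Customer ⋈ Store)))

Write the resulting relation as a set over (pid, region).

{(13, eng), (13, ops), (13, x3), (38, eng), (38, ops), (38, x3)}

Natural join on qty: {(22, 3, 38, 16, ops), (22, 3, 38, 21, eng), (22, 3, 38, 30, x3), (22, 6, 13, 16, ops), (22, 6, 13, 21, eng), (22, 6, 13, 30, x3), (7, 37, 29, 21, ops), (7, 37, 29, 22, law), (7, 37, 29, 6, x1)}
σ[qty > 7]: keep tuples satisfying qty > 7 → {(22, 3, 38, 16, ops), (22, 3, 38, 21, eng), (22, 3, 38, 30, x3), (22, 6, 13, 16, ops), (22, 6, 13, 21, eng), (22, 6, 13, 30, x3)}
Keep only column(s) pid, region: {(13, eng), (13, ops), (13, x3), (38, eng), (38, ops), (38, x3)}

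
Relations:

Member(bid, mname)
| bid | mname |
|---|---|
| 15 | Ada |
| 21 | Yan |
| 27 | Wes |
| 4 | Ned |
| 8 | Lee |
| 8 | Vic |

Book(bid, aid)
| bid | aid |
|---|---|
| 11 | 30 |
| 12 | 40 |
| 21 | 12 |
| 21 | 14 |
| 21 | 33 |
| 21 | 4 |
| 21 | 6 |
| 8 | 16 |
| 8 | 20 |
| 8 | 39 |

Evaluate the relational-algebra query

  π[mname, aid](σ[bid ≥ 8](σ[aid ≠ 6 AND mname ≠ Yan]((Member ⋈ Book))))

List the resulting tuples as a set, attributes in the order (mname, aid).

Member ⋈ Book (natural join on bid): {(21, Yan, 12), (21, Yan, 14), (21, Yan, 33), (21, Yan, 4), (21, Yan, 6), (8, Lee, 16), (8, Lee, 20), (8, Lee, 39), (8, Vic, 16), (8, Vic, 20), (8, Vic, 39)}
Apply σ_{aid ≠ 6 AND mname ≠ Yan}; surviving tuples: {(8, Lee, 16), (8, Lee, 20), (8, Lee, 39), (8, Vic, 16), (8, Vic, 20), (8, Vic, 39)}
Apply σ_{bid ≥ 8}; surviving tuples: {(8, Lee, 16), (8, Lee, 20), (8, Lee, 39), (8, Vic, 16), (8, Vic, 20), (8, Vic, 39)}
π[mname, aid]: project onto (mname, aid) → {(Lee, 16), (Lee, 20), (Lee, 39), (Vic, 16), (Vic, 20), (Vic, 39)}

{(Lee, 16), (Lee, 20), (Lee, 39), (Vic, 16), (Vic, 20), (Vic, 39)}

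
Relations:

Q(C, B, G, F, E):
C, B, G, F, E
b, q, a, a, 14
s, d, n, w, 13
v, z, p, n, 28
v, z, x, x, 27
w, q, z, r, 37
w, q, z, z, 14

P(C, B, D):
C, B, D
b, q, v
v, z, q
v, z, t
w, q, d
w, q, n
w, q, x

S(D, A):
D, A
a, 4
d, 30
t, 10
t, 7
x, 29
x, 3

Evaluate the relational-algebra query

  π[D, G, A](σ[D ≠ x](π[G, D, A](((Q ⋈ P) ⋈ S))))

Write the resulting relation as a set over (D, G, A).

Joining Q and P on C, B yields {(b, q, a, a, 14, v), (v, z, p, n, 28, q), (v, z, p, n, 28, t), (v, z, x, x, 27, q), (v, z, x, x, 27, t), (w, q, z, r, 37, d), (w, q, z, r, 37, n), (w, q, z, r, 37, x), (w, q, z, z, 14, d), (w, q, z, z, 14, n), (w, q, z, z, 14, x)}.
Joining (Q ⋈ P) and S on D yields {(v, z, p, n, 28, t, 10), (v, z, p, n, 28, t, 7), (v, z, x, x, 27, t, 10), (v, z, x, x, 27, t, 7), (w, q, z, r, 37, d, 30), (w, q, z, r, 37, x, 29), (w, q, z, r, 37, x, 3), (w, q, z, z, 14, d, 30), (w, q, z, z, 14, x, 29), (w, q, z, z, 14, x, 3)}.
Projecting to G, D, A (3 duplicate(s) eliminated): {(p, t, 10), (p, t, 7), (x, t, 10), (x, t, 7), (z, d, 30), (z, x, 29), (z, x, 3)}
σ[D ≠ x]: keep tuples satisfying D ≠ x → {(p, t, 10), (p, t, 7), (x, t, 10), (x, t, 7), (z, d, 30)}
Projecting to D, G, A: {(d, z, 30), (t, p, 10), (t, p, 7), (t, x, 10), (t, x, 7)}

{(d, z, 30), (t, p, 10), (t, p, 7), (t, x, 10), (t, x, 7)}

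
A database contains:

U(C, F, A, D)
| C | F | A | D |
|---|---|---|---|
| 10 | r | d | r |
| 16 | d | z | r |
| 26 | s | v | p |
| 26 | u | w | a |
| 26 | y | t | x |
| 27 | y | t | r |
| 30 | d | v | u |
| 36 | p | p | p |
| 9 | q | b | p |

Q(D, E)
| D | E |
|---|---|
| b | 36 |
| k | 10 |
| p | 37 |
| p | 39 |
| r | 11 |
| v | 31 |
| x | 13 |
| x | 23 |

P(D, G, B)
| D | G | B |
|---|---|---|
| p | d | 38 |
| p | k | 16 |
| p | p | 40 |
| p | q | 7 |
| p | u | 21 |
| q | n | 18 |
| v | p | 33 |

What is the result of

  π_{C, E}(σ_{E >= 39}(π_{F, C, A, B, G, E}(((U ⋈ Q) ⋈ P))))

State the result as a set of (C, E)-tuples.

Joining U and Q on D yields {(10, r, d, r, 11), (16, d, z, r, 11), (26, s, v, p, 37), (26, s, v, p, 39), (26, y, t, x, 13), (26, y, t, x, 23), (27, y, t, r, 11), (36, p, p, p, 37), (36, p, p, p, 39), (9, q, b, p, 37), (9, q, b, p, 39)}.
Joining (U ⋈ Q) and P on D yields {(26, s, v, p, 37, d, 38), (26, s, v, p, 37, k, 16), (26, s, v, p, 37, p, 40), (26, s, v, p, 37, q, 7), (26, s, v, p, 37, u, 21), (26, s, v, p, 39, d, 38), (26, s, v, p, 39, k, 16), (26, s, v, p, 39, p, 40), (26, s, v, p, 39, q, 7), (26, s, v, p, 39, u, 21), (36, p, p, p, 37, d, 38), (36, p, p, p, 37, k, 16), (36, p, p, p, 37, p, 40), (36, p, p, p, 37, q, 7), (36, p, p, p, 37, u, 21), (36, p, p, p, 39, d, 38), (36, p, p, p, 39, k, 16), (36, p, p, p, 39, p, 40), (36, p, p, p, 39, q, 7), (36, p, p, p, 39, u, 21), (9, q, b, p, 37, d, 38), (9, q, b, p, 37, k, 16), (9, q, b, p, 37, p, 40), (9, q, b, p, 37, q, 7), (9, q, b, p, 37, u, 21), (9, q, b, p, 39, d, 38), (9, q, b, p, 39, k, 16), (9, q, b, p, 39, p, 40), (9, q, b, p, 39, q, 7), (9, q, b, p, 39, u, 21)}.
π_{F, C, A, B, G, E} gives {(p, 36, p, 16, k, 37), (p, 36, p, 16, k, 39), (p, 36, p, 21, u, 37), (p, 36, p, 21, u, 39), (p, 36, p, 38, d, 37), (p, 36, p, 38, d, 39), (p, 36, p, 40, p, 37), (p, 36, p, 40, p, 39), (p, 36, p, 7, q, 37), (p, 36, p, 7, q, 39), (q, 9, b, 16, k, 37), (q, 9, b, 16, k, 39), (q, 9, b, 21, u, 37), (q, 9, b, 21, u, 39), (q, 9, b, 38, d, 37), (q, 9, b, 38, d, 39), (q, 9, b, 40, p, 37), (q, 9, b, 40, p, 39), (q, 9, b, 7, q, 37), (q, 9, b, 7, q, 39), (s, 26, v, 16, k, 37), (s, 26, v, 16, k, 39), (s, 26, v, 21, u, 37), (s, 26, v, 21, u, 39), (s, 26, v, 38, d, 37), (s, 26, v, 38, d, 39), (s, 26, v, 40, p, 37), (s, 26, v, 40, p, 39), (s, 26, v, 7, q, 37), (s, 26, v, 7, q, 39)}.
Selection E >= 39: {(p, 36, p, 16, k, 39), (p, 36, p, 21, u, 39), (p, 36, p, 38, d, 39), (p, 36, p, 40, p, 39), (p, 36, p, 7, q, 39), (q, 9, b, 16, k, 39), (q, 9, b, 21, u, 39), (q, 9, b, 38, d, 39), (q, 9, b, 40, p, 39), (q, 9, b, 7, q, 39), (s, 26, v, 16, k, 39), (s, 26, v, 21, u, 39), (s, 26, v, 38, d, 39), (s, 26, v, 40, p, 39), (s, 26, v, 7, q, 39)}
π_{C, E} gives {(26, 39), (36, 39), (9, 39)} (12 duplicate(s) eliminated).

{(26, 39), (36, 39), (9, 39)}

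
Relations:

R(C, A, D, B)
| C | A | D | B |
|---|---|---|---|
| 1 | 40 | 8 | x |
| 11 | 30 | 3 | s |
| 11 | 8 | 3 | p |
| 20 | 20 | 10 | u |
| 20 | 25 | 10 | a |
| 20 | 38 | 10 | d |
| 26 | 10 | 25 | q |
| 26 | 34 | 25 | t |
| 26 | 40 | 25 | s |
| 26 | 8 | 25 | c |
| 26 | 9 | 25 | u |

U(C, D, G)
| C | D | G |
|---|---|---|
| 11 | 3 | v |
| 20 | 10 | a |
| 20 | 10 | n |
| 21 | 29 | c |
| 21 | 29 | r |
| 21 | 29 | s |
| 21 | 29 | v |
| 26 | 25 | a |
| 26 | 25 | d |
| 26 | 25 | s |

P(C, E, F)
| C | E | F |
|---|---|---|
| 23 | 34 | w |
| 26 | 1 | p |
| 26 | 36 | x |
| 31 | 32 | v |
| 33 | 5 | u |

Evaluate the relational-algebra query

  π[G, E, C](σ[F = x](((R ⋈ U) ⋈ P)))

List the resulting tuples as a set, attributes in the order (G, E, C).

Natural join on C, D: {(11, 30, 3, s, v), (11, 8, 3, p, v), (20, 20, 10, u, a), (20, 20, 10, u, n), (20, 25, 10, a, a), (20, 25, 10, a, n), (20, 38, 10, d, a), (20, 38, 10, d, n), (26, 10, 25, q, a), (26, 10, 25, q, d), (26, 10, 25, q, s), (26, 34, 25, t, a), (26, 34, 25, t, d), (26, 34, 25, t, s), (26, 40, 25, s, a), (26, 40, 25, s, d), (26, 40, 25, s, s), (26, 8, 25, c, a), (26, 8, 25, c, d), (26, 8, 25, c, s), (26, 9, 25, u, a), (26, 9, 25, u, d), (26, 9, 25, u, s)}
Natural join on C: {(26, 10, 25, q, a, 1, p), (26, 10, 25, q, a, 36, x), (26, 10, 25, q, d, 1, p), (26, 10, 25, q, d, 36, x), (26, 10, 25, q, s, 1, p), (26, 10, 25, q, s, 36, x), (26, 34, 25, t, a, 1, p), (26, 34, 25, t, a, 36, x), (26, 34, 25, t, d, 1, p), (26, 34, 25, t, d, 36, x), (26, 34, 25, t, s, 1, p), (26, 34, 25, t, s, 36, x), (26, 40, 25, s, a, 1, p), (26, 40, 25, s, a, 36, x), (26, 40, 25, s, d, 1, p), (26, 40, 25, s, d, 36, x), (26, 40, 25, s, s, 1, p), (26, 40, 25, s, s, 36, x), (26, 8, 25, c, a, 1, p), (26, 8, 25, c, a, 36, x), (26, 8, 25, c, d, 1, p), (26, 8, 25, c, d, 36, x), (26, 8, 25, c, s, 1, p), (26, 8, 25, c, s, 36, x), (26, 9, 25, u, a, 1, p), (26, 9, 25, u, a, 36, x), (26, 9, 25, u, d, 1, p), (26, 9, 25, u, d, 36, x), (26, 9, 25, u, s, 1, p), (26, 9, 25, u, s, 36, x)}
σ[F = x]: keep tuples satisfying F = x → {(26, 10, 25, q, a, 36, x), (26, 10, 25, q, d, 36, x), (26, 10, 25, q, s, 36, x), (26, 34, 25, t, a, 36, x), (26, 34, 25, t, d, 36, x), (26, 34, 25, t, s, 36, x), (26, 40, 25, s, a, 36, x), (26, 40, 25, s, d, 36, x), (26, 40, 25, s, s, 36, x), (26, 8, 25, c, a, 36, x), (26, 8, 25, c, d, 36, x), (26, 8, 25, c, s, 36, x), (26, 9, 25, u, a, 36, x), (26, 9, 25, u, d, 36, x), (26, 9, 25, u, s, 36, x)}
Projecting to G, E, C (12 duplicate(s) eliminated): {(a, 36, 26), (d, 36, 26), (s, 36, 26)}

{(a, 36, 26), (d, 36, 26), (s, 36, 26)}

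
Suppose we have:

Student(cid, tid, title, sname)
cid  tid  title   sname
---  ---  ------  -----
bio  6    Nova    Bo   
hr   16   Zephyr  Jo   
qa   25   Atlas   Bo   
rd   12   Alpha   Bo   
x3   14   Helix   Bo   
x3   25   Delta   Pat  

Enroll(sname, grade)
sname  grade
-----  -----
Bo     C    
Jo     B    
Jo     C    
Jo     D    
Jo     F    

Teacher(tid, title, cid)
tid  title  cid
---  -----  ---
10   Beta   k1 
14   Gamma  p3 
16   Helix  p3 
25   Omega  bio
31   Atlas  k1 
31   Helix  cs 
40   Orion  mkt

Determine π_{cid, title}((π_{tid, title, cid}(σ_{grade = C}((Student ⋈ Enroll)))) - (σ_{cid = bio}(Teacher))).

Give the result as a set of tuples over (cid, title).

{(bio, Nova), (hr, Zephyr), (qa, Atlas), (rd, Alpha), (x3, Helix)}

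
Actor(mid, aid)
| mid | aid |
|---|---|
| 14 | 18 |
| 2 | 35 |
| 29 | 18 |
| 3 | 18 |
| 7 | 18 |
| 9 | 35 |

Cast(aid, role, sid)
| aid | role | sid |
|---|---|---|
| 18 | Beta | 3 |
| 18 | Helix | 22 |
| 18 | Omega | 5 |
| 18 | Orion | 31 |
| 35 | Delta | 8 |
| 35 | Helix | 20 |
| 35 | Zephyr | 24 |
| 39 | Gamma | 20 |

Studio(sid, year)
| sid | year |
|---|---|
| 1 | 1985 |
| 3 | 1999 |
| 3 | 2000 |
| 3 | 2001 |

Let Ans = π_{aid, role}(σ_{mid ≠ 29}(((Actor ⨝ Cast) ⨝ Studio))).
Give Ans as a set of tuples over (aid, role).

Joining Actor and Cast on aid yields {(14, 18, Beta, 3), (14, 18, Helix, 22), (14, 18, Omega, 5), (14, 18, Orion, 31), (2, 35, Delta, 8), (2, 35, Helix, 20), (2, 35, Zephyr, 24), (29, 18, Beta, 3), (29, 18, Helix, 22), (29, 18, Omega, 5), (29, 18, Orion, 31), (3, 18, Beta, 3), (3, 18, Helix, 22), (3, 18, Omega, 5), (3, 18, Orion, 31), (7, 18, Beta, 3), (7, 18, Helix, 22), (7, 18, Omega, 5), (7, 18, Orion, 31), (9, 35, Delta, 8), (9, 35, Helix, 20), (9, 35, Zephyr, 24)}.
Joining (Actor ⨝ Cast) and Studio on sid yields {(14, 18, Beta, 3, 1999), (14, 18, Beta, 3, 2000), (14, 18, Beta, 3, 2001), (29, 18, Beta, 3, 1999), (29, 18, Beta, 3, 2000), (29, 18, Beta, 3, 2001), (3, 18, Beta, 3, 1999), (3, 18, Beta, 3, 2000), (3, 18, Beta, 3, 2001), (7, 18, Beta, 3, 1999), (7, 18, Beta, 3, 2000), (7, 18, Beta, 3, 2001)}.
Selection mid ≠ 29: {(14, 18, Beta, 3, 1999), (14, 18, Beta, 3, 2000), (14, 18, Beta, 3, 2001), (3, 18, Beta, 3, 1999), (3, 18, Beta, 3, 2000), (3, 18, Beta, 3, 2001), (7, 18, Beta, 3, 1999), (7, 18, Beta, 3, 2000), (7, 18, Beta, 3, 2001)}
Projecting to aid, role (8 duplicate(s) eliminated): {(18, Beta)}

{(18, Beta)}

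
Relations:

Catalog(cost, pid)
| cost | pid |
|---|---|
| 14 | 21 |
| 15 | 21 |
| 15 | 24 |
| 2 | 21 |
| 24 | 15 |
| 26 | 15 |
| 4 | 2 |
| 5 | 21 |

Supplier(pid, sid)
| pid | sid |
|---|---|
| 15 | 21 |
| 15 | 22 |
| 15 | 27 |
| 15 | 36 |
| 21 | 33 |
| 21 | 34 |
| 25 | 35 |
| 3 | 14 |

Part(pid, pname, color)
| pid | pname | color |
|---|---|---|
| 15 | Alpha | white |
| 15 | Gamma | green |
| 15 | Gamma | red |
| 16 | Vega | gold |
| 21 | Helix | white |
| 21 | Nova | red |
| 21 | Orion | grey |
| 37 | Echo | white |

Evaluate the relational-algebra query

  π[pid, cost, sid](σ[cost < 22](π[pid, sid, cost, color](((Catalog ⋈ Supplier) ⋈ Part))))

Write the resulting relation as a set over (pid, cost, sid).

Catalog ⋈ Supplier (natural join on pid): {(14, 21, 33), (14, 21, 34), (15, 21, 33), (15, 21, 34), (2, 21, 33), (2, 21, 34), (24, 15, 21), (24, 15, 22), (24, 15, 27), (24, 15, 36), (26, 15, 21), (26, 15, 22), (26, 15, 27), (26, 15, 36), (5, 21, 33), (5, 21, 34)}
(Catalog ⋈ Supplier) ⋈ Part (natural join on pid): {(14, 21, 33, Helix, white), (14, 21, 33, Nova, red), (14, 21, 33, Orion, grey), (14, 21, 34, Helix, white), (14, 21, 34, Nova, red), (14, 21, 34, Orion, grey), (15, 21, 33, Helix, white), (15, 21, 33, Nova, red), (15, 21, 33, Orion, grey), (15, 21, 34, Helix, white), (15, 21, 34, Nova, red), (15, 21, 34, Orion, grey), (2, 21, 33, Helix, white), (2, 21, 33, Nova, red), (2, 21, 33, Orion, grey), (2, 21, 34, Helix, white), (2, 21, 34, Nova, red), (2, 21, 34, Orion, grey), (24, 15, 21, Alpha, white), (24, 15, 21, Gamma, green), (24, 15, 21, Gamma, red), (24, 15, 22, Alpha, white), (24, 15, 22, Gamma, green), (24, 15, 22, Gamma, red), (24, 15, 27, Alpha, white), (24, 15, 27, Gamma, green), (24, 15, 27, Gamma, red), (24, 15, 36, Alpha, white), (24, 15, 36, Gamma, green), (24, 15, 36, Gamma, red), (26, 15, 21, Alpha, white), (26, 15, 21, Gamma, green), (26, 15, 21, Gamma, red), (26, 15, 22, Alpha, white), (26, 15, 22, Gamma, green), (26, 15, 22, Gamma, red), (26, 15, 27, Alpha, white), (26, 15, 27, Gamma, green), (26, 15, 27, Gamma, red), (26, 15, 36, Alpha, white), (26, 15, 36, Gamma, green), (26, 15, 36, Gamma, red), (5, 21, 33, Helix, white), (5, 21, 33, Nova, red), (5, 21, 33, Orion, grey), (5, 21, 34, Helix, white), (5, 21, 34, Nova, red), (5, 21, 34, Orion, grey)}
Projecting to pid, sid, cost, color: {(15, 21, 24, green), (15, 21, 24, red), (15, 21, 24, white), (15, 21, 26, green), (15, 21, 26, red), (15, 21, 26, white), (15, 22, 24, green), (15, 22, 24, red), (15, 22, 24, white), (15, 22, 26, green), (15, 22, 26, red), (15, 22, 26, white), (15, 27, 24, green), (15, 27, 24, red), (15, 27, 24, white), (15, 27, 26, green), (15, 27, 26, red), (15, 27, 26, white), (15, 36, 24, green), (15, 36, 24, red), (15, 36, 24, white), (15, 36, 26, green), (15, 36, 26, red), (15, 36, 26, white), (21, 33, 14, grey), (21, 33, 14, red), (21, 33, 14, white), (21, 33, 15, grey), (21, 33, 15, red), (21, 33, 15, white), (21, 33, 2, grey), (21, 33, 2, red), (21, 33, 2, white), (21, 33, 5, grey), (21, 33, 5, red), (21, 33, 5, white), (21, 34, 14, grey), (21, 34, 14, red), (21, 34, 14, white), (21, 34, 15, grey), (21, 34, 15, red), (21, 34, 15, white), (21, 34, 2, grey), (21, 34, 2, red), (21, 34, 2, white), (21, 34, 5, grey), (21, 34, 5, red), (21, 34, 5, white)}
Apply σ_{cost < 22}; surviving tuples: {(21, 33, 14, grey), (21, 33, 14, red), (21, 33, 14, white), (21, 33, 15, grey), (21, 33, 15, red), (21, 33, 15, white), (21, 33, 2, grey), (21, 33, 2, red), (21, 33, 2, white), (21, 33, 5, grey), (21, 33, 5, red), (21, 33, 5, white), (21, 34, 14, grey), (21, 34, 14, red), (21, 34, 14, white), (21, 34, 15, grey), (21, 34, 15, red), (21, 34, 15, white), (21, 34, 2, grey), (21, 34, 2, red), (21, 34, 2, white), (21, 34, 5, grey), (21, 34, 5, red), (21, 34, 5, white)}
Projecting to pid, cost, sid (16 duplicate(s) eliminated): {(21, 14, 33), (21, 14, 34), (21, 15, 33), (21, 15, 34), (21, 2, 33), (21, 2, 34), (21, 5, 33), (21, 5, 34)}

{(21, 14, 33), (21, 14, 34), (21, 15, 33), (21, 15, 34), (21, 2, 33), (21, 2, 34), (21, 5, 33), (21, 5, 34)}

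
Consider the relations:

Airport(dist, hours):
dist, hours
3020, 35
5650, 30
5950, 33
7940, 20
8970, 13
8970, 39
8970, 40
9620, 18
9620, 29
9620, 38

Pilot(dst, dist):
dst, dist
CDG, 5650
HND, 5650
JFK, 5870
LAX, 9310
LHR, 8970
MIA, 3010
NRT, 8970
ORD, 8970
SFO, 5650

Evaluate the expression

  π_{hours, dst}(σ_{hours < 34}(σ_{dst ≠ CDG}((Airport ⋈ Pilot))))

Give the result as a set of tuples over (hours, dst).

Airport ⋈ Pilot (natural join on dist): {(5650, 30, CDG), (5650, 30, HND), (5650, 30, SFO), (8970, 13, LHR), (8970, 13, NRT), (8970, 13, ORD), (8970, 39, LHR), (8970, 39, NRT), (8970, 39, ORD), (8970, 40, LHR), (8970, 40, NRT), (8970, 40, ORD)}
Selection dst ≠ CDG: {(5650, 30, HND), (5650, 30, SFO), (8970, 13, LHR), (8970, 13, NRT), (8970, 13, ORD), (8970, 39, LHR), (8970, 39, NRT), (8970, 39, ORD), (8970, 40, LHR), (8970, 40, NRT), (8970, 40, ORD)}
Selection hours < 34: {(5650, 30, HND), (5650, 30, SFO), (8970, 13, LHR), (8970, 13, NRT), (8970, 13, ORD)}
π_{hours, dst} gives {(13, LHR), (13, NRT), (13, ORD), (30, HND), (30, SFO)}.

{(13, LHR), (13, NRT), (13, ORD), (30, HND), (30, SFO)}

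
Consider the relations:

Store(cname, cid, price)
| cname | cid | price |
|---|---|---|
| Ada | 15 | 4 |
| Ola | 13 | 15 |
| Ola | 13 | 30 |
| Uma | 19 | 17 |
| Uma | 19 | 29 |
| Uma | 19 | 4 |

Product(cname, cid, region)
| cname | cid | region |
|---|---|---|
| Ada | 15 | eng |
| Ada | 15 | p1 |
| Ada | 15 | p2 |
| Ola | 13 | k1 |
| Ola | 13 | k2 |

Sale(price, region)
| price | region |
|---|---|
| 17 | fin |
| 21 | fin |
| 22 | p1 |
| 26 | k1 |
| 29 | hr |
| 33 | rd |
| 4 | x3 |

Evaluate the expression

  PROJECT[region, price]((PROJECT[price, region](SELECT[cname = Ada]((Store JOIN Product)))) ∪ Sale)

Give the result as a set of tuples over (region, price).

{(eng, 4), (fin, 17), (fin, 21), (hr, 29), (k1, 26), (p1, 22), (p1, 4), (p2, 4), (rd, 33), (x3, 4)}

Natural join on cname, cid: {(Ada, 15, 4, eng), (Ada, 15, 4, p1), (Ada, 15, 4, p2), (Ola, 13, 15, k1), (Ola, 13, 15, k2), (Ola, 13, 30, k1), (Ola, 13, 30, k2)}
Apply σ_{cname = Ada}; surviving tuples: {(Ada, 15, 4, eng), (Ada, 15, 4, p1), (Ada, 15, 4, p2)}
Projecting to price, region: {(4, eng), (4, p1), (4, p2)}
Taking the union: {(17, fin), (21, fin), (22, p1), (26, k1), (29, hr), (33, rd), (4, eng), (4, p1), (4, p2), (4, x3)}
Projecting to region, price: {(eng, 4), (fin, 17), (fin, 21), (hr, 29), (k1, 26), (p1, 22), (p1, 4), (p2, 4), (rd, 33), (x3, 4)}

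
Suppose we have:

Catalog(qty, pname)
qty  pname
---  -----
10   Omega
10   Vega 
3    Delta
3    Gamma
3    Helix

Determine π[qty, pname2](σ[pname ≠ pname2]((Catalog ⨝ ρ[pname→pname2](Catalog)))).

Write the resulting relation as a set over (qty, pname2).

{(10, Omega), (10, Vega), (3, Delta), (3, Gamma), (3, Helix)}

ρ[pname→pname2]: schema becomes (qty, pname2); tuples unchanged.
Natural join on qty: {(10, Omega, Omega), (10, Omega, Vega), (10, Vega, Omega), (10, Vega, Vega), (3, Delta, Delta), (3, Delta, Gamma), (3, Delta, Helix), (3, Gamma, Delta), (3, Gamma, Gamma), (3, Gamma, Helix), (3, Helix, Delta), (3, Helix, Gamma), (3, Helix, Helix)}
Apply σ_{pname ≠ pname2}; surviving tuples: {(10, Omega, Vega), (10, Vega, Omega), (3, Delta, Gamma), (3, Delta, Helix), (3, Gamma, Delta), (3, Gamma, Helix), (3, Helix, Delta), (3, Helix, Gamma)}
Projecting to qty, pname2 (3 duplicate(s) eliminated): {(10, Omega), (10, Vega), (3, Delta), (3, Gamma), (3, Helix)}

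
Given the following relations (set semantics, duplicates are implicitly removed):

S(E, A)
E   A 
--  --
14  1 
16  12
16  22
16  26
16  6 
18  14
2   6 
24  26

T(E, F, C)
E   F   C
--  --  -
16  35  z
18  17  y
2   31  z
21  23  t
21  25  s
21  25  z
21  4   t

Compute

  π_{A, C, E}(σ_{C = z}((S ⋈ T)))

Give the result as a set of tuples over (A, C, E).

{(12, z, 16), (22, z, 16), (26, z, 16), (6, z, 16), (6, z, 2)}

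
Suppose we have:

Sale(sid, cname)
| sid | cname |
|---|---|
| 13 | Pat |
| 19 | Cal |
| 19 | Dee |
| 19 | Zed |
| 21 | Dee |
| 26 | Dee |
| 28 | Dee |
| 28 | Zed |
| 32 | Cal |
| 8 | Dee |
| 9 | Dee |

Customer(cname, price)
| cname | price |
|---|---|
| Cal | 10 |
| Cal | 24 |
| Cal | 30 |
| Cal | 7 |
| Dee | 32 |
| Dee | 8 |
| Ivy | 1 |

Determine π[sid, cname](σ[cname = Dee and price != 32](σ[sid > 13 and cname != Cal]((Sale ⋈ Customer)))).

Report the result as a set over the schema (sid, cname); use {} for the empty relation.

Sale ⋈ Customer (natural join on cname): {(19, Cal, 10), (19, Cal, 24), (19, Cal, 30), (19, Cal, 7), (19, Dee, 32), (19, Dee, 8), (21, Dee, 32), (21, Dee, 8), (26, Dee, 32), (26, Dee, 8), (28, Dee, 32), (28, Dee, 8), (32, Cal, 10), (32, Cal, 24), (32, Cal, 30), (32, Cal, 7), (8, Dee, 32), (8, Dee, 8), (9, Dee, 32), (9, Dee, 8)}
Apply σ_{sid > 13 and cname != Cal}; surviving tuples: {(19, Dee, 32), (19, Dee, 8), (21, Dee, 32), (21, Dee, 8), (26, Dee, 32), (26, Dee, 8), (28, Dee, 32), (28, Dee, 8)}
Apply σ_{cname = Dee and price != 32}; surviving tuples: {(19, Dee, 8), (21, Dee, 8), (26, Dee, 8), (28, Dee, 8)}
π_{sid, cname} gives {(19, Dee), (21, Dee), (26, Dee), (28, Dee)}.

{(19, Dee), (21, Dee), (26, Dee), (28, Dee)}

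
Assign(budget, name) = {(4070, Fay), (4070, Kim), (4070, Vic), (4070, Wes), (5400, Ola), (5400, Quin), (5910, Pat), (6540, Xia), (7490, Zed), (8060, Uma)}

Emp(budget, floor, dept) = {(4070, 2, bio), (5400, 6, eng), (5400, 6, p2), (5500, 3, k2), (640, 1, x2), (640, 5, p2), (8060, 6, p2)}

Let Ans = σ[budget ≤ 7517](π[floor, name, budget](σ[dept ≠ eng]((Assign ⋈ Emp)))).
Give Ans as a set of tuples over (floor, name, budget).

Assign ⋈ Emp (natural join on budget): {(4070, Fay, 2, bio), (4070, Kim, 2, bio), (4070, Vic, 2, bio), (4070, Wes, 2, bio), (5400, Ola, 6, eng), (5400, Ola, 6, p2), (5400, Quin, 6, eng), (5400, Quin, 6, p2), (8060, Uma, 6, p2)}
Selection dept ≠ eng: {(4070, Fay, 2, bio), (4070, Kim, 2, bio), (4070, Vic, 2, bio), (4070, Wes, 2, bio), (5400, Ola, 6, p2), (5400, Quin, 6, p2), (8060, Uma, 6, p2)}
Keep only column(s) floor, name, budget: {(2, Fay, 4070), (2, Kim, 4070), (2, Vic, 4070), (2, Wes, 4070), (6, Ola, 5400), (6, Quin, 5400), (6, Uma, 8060)}
Selection budget ≤ 7517: {(2, Fay, 4070), (2, Kim, 4070), (2, Vic, 4070), (2, Wes, 4070), (6, Ola, 5400), (6, Quin, 5400)}

{(2, Fay, 4070), (2, Kim, 4070), (2, Vic, 4070), (2, Wes, 4070), (6, Ola, 5400), (6, Quin, 5400)}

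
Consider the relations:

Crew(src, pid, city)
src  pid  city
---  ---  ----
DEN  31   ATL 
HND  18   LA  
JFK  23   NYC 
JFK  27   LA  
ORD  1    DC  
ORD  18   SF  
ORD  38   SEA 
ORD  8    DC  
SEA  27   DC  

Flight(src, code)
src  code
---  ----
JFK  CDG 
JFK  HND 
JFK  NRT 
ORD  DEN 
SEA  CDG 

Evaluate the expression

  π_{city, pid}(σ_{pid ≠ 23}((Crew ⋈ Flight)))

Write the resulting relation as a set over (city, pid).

{(DC, 1), (DC, 27), (DC, 8), (LA, 27), (SEA, 38), (SF, 18)}

Joining Crew and Flight on src yields {(JFK, 23, NYC, CDG), (JFK, 23, NYC, HND), (JFK, 23, NYC, NRT), (JFK, 27, LA, CDG), (JFK, 27, LA, HND), (JFK, 27, LA, NRT), (ORD, 1, DC, DEN), (ORD, 18, SF, DEN), (ORD, 38, SEA, DEN), (ORD, 8, DC, DEN), (SEA, 27, DC, CDG)}.
Filtering on pid ≠ 23 leaves {(JFK, 27, LA, CDG), (JFK, 27, LA, HND), (JFK, 27, LA, NRT), (ORD, 1, DC, DEN), (ORD, 18, SF, DEN), (ORD, 38, SEA, DEN), (ORD, 8, DC, DEN), (SEA, 27, DC, CDG)}.
Keep only column(s) city, pid (2 duplicate(s) eliminated): {(DC, 1), (DC, 27), (DC, 8), (LA, 27), (SEA, 38), (SF, 18)}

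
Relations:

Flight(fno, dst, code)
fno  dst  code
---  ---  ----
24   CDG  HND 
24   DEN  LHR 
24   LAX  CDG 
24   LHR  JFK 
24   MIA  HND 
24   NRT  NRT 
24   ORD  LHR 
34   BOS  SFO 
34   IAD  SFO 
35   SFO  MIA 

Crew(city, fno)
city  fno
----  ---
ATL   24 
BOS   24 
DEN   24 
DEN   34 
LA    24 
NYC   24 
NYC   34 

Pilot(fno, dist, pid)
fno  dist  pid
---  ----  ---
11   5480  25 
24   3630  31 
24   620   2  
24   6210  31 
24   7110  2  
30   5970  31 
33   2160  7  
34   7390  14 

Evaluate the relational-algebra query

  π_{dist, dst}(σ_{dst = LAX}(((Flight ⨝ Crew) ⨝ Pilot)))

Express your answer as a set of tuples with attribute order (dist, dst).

{(3630, LAX), (620, LAX), (6210, LAX), (7110, LAX)}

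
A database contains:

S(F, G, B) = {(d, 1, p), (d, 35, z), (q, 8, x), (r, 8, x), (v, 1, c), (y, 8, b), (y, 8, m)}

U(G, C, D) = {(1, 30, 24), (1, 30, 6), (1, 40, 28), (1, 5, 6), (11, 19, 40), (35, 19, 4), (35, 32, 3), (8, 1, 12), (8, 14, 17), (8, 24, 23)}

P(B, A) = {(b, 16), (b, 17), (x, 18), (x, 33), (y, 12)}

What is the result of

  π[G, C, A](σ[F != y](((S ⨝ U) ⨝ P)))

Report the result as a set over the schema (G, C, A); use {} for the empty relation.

{(8, 1, 18), (8, 1, 33), (8, 14, 18), (8, 14, 33), (8, 24, 18), (8, 24, 33)}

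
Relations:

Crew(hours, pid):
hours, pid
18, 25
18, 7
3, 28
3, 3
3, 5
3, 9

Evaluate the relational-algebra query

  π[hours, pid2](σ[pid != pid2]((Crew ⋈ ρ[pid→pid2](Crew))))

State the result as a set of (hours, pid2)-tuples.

{(18, 25), (18, 7), (3, 28), (3, 3), (3, 5), (3, 9)}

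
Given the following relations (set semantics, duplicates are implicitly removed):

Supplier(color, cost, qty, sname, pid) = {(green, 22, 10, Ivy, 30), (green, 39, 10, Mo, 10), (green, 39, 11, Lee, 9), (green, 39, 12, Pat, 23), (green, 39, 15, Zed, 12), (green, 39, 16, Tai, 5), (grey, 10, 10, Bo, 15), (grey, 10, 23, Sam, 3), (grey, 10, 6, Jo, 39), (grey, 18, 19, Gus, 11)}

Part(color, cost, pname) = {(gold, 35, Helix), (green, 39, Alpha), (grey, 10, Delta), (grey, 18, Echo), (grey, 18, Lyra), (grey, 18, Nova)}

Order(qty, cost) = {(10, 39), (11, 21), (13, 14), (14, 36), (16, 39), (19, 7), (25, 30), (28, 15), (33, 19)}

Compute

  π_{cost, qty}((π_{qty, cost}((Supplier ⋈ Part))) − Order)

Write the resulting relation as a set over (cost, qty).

{(10, 10), (10, 23), (10, 6), (18, 19), (39, 11), (39, 12), (39, 15)}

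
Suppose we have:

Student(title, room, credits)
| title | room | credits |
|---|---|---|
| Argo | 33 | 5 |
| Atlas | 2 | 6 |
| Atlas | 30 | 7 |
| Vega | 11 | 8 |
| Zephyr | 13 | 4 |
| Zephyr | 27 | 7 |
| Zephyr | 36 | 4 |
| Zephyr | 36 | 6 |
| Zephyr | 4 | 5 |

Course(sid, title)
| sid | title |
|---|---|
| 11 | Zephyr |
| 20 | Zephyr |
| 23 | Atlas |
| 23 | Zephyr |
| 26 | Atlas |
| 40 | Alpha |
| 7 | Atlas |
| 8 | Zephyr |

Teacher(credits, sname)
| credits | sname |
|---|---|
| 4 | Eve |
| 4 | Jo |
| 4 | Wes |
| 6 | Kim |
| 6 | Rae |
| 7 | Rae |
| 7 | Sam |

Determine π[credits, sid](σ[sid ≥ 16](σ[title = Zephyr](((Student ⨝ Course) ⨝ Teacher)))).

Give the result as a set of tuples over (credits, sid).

Joining Student and Course on title yields {(Atlas, 2, 6, 23), (Atlas, 2, 6, 26), (Atlas, 2, 6, 7), (Atlas, 30, 7, 23), (Atlas, 30, 7, 26), (Atlas, 30, 7, 7), (Zephyr, 13, 4, 11), (Zephyr, 13, 4, 20), (Zephyr, 13, 4, 23), (Zephyr, 13, 4, 8), (Zephyr, 27, 7, 11), (Zephyr, 27, 7, 20), (Zephyr, 27, 7, 23), (Zephyr, 27, 7, 8), (Zephyr, 36, 4, 11), (Zephyr, 36, 4, 20), (Zephyr, 36, 4, 23), (Zephyr, 36, 4, 8), (Zephyr, 36, 6, 11), (Zephyr, 36, 6, 20), (Zephyr, 36, 6, 23), (Zephyr, 36, 6, 8), (Zephyr, 4, 5, 11), (Zephyr, 4, 5, 20), (Zephyr, 4, 5, 23), (Zephyr, 4, 5, 8)}.
Joining (Student ⨝ Course) and Teacher on credits yields {(Atlas, 2, 6, 23, Kim), (Atlas, 2, 6, 23, Rae), (Atlas, 2, 6, 26, Kim), (Atlas, 2, 6, 26, Rae), (Atlas, 2, 6, 7, Kim), (Atlas, 2, 6, 7, Rae), (Atlas, 30, 7, 23, Rae), (Atlas, 30, 7, 23, Sam), (Atlas, 30, 7, 26, Rae), (Atlas, 30, 7, 26, Sam), (Atlas, 30, 7, 7, Rae), (Atlas, 30, 7, 7, Sam), (Zephyr, 13, 4, 11, Eve), (Zephyr, 13, 4, 11, Jo), (Zephyr, 13, 4, 11, Wes), (Zephyr, 13, 4, 20, Eve), (Zephyr, 13, 4, 20, Jo), (Zephyr, 13, 4, 20, Wes), (Zephyr, 13, 4, 23, Eve), (Zephyr, 13, 4, 23, Jo), (Zephyr, 13, 4, 23, Wes), (Zephyr, 13, 4, 8, Eve), (Zephyr, 13, 4, 8, Jo), (Zephyr, 13, 4, 8, Wes), (Zephyr, 27, 7, 11, Rae), (Zephyr, 27, 7, 11, Sam), (Zephyr, 27, 7, 20, Rae), (Zephyr, 27, 7, 20, Sam), (Zephyr, 27, 7, 23, Rae), (Zephyr, 27, 7, 23, Sam), (Zephyr, 27, 7, 8, Rae), (Zephyr, 27, 7, 8, Sam), (Zephyr, 36, 4, 11, Eve), (Zephyr, 36, 4, 11, Jo), (Zephyr, 36, 4, 11, Wes), (Zephyr, 36, 4, 20, Eve), (Zephyr, 36, 4, 20, Jo), (Zephyr, 36, 4, 20, Wes), (Zephyr, 36, 4, 23, Eve), (Zephyr, 36, 4, 23, Jo), (Zephyr, 36, 4, 23, Wes), (Zephyr, 36, 4, 8, Eve), (Zephyr, 36, 4, 8, Jo), (Zephyr, 36, 4, 8, Wes), (Zephyr, 36, 6, 11, Kim), (Zephyr, 36, 6, 11, Rae), (Zephyr, 36, 6, 20, Kim), (Zephyr, 36, 6, 20, Rae), (Zephyr, 36, 6, 23, Kim), (Zephyr, 36, 6, 23, Rae), (Zephyr, 36, 6, 8, Kim), (Zephyr, 36, 6, 8, Rae)}.
Filtering on title = Zephyr leaves {(Zephyr, 13, 4, 11, Eve), (Zephyr, 13, 4, 11, Jo), (Zephyr, 13, 4, 11, Wes), (Zephyr, 13, 4, 20, Eve), (Zephyr, 13, 4, 20, Jo), (Zephyr, 13, 4, 20, Wes), (Zephyr, 13, 4, 23, Eve), (Zephyr, 13, 4, 23, Jo), (Zephyr, 13, 4, 23, Wes), (Zephyr, 13, 4, 8, Eve), (Zephyr, 13, 4, 8, Jo), (Zephyr, 13, 4, 8, Wes), (Zephyr, 27, 7, 11, Rae), (Zephyr, 27, 7, 11, Sam), (Zephyr, 27, 7, 20, Rae), (Zephyr, 27, 7, 20, Sam), (Zephyr, 27, 7, 23, Rae), (Zephyr, 27, 7, 23, Sam), (Zephyr, 27, 7, 8, Rae), (Zephyr, 27, 7, 8, Sam), (Zephyr, 36, 4, 11, Eve), (Zephyr, 36, 4, 11, Jo), (Zephyr, 36, 4, 11, Wes), (Zephyr, 36, 4, 20, Eve), (Zephyr, 36, 4, 20, Jo), (Zephyr, 36, 4, 20, Wes), (Zephyr, 36, 4, 23, Eve), (Zephyr, 36, 4, 23, Jo), (Zephyr, 36, 4, 23, Wes), (Zephyr, 36, 4, 8, Eve), (Zephyr, 36, 4, 8, Jo), (Zephyr, 36, 4, 8, Wes), (Zephyr, 36, 6, 11, Kim), (Zephyr, 36, 6, 11, Rae), (Zephyr, 36, 6, 20, Kim), (Zephyr, 36, 6, 20, Rae), (Zephyr, 36, 6, 23, Kim), (Zephyr, 36, 6, 23, Rae), (Zephyr, 36, 6, 8, Kim), (Zephyr, 36, 6, 8, Rae)}.
Filtering on sid ≥ 16 leaves {(Zephyr, 13, 4, 20, Eve), (Zephyr, 13, 4, 20, Jo), (Zephyr, 13, 4, 20, Wes), (Zephyr, 13, 4, 23, Eve), (Zephyr, 13, 4, 23, Jo), (Zephyr, 13, 4, 23, Wes), (Zephyr, 27, 7, 20, Rae), (Zephyr, 27, 7, 20, Sam), (Zephyr, 27, 7, 23, Rae), (Zephyr, 27, 7, 23, Sam), (Zephyr, 36, 4, 20, Eve), (Zephyr, 36, 4, 20, Jo), (Zephyr, 36, 4, 20, Wes), (Zephyr, 36, 4, 23, Eve), (Zephyr, 36, 4, 23, Jo), (Zephyr, 36, 4, 23, Wes), (Zephyr, 36, 6, 20, Kim), (Zephyr, 36, 6, 20, Rae), (Zephyr, 36, 6, 23, Kim), (Zephyr, 36, 6, 23, Rae)}.
Keep only column(s) credits, sid (14 duplicate(s) eliminated): {(4, 20), (4, 23), (6, 20), (6, 23), (7, 20), (7, 23)}

{(4, 20), (4, 23), (6, 20), (6, 23), (7, 20), (7, 23)}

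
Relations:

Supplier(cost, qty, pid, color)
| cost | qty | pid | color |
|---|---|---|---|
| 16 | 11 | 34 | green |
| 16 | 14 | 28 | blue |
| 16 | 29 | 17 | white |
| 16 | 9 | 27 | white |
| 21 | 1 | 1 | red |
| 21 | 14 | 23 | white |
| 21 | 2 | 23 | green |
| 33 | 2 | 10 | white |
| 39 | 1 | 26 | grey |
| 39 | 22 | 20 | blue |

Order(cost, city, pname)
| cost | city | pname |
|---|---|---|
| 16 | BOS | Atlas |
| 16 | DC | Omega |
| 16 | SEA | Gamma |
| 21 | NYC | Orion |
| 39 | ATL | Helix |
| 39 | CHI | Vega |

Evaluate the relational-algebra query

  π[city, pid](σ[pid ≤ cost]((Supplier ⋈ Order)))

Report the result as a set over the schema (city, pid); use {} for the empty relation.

{(ATL, 20), (ATL, 26), (CHI, 20), (CHI, 26), (NYC, 1)}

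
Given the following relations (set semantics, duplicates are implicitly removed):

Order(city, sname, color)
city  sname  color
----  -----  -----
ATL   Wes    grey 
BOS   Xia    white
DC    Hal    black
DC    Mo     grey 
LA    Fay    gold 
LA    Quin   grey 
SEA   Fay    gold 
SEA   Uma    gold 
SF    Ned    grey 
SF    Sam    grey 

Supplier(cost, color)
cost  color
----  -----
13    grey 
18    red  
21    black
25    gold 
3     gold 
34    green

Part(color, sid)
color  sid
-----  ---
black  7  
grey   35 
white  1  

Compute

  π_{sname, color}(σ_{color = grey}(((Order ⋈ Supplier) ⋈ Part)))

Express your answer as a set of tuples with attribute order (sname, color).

{(Mo, grey), (Ned, grey), (Quin, grey), (Sam, grey), (Wes, grey)}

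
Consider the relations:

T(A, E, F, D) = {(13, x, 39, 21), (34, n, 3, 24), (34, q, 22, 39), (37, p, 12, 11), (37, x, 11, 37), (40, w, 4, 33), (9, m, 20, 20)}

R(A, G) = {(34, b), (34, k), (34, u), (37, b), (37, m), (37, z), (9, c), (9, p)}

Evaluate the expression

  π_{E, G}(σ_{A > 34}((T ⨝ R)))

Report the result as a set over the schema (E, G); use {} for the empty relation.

Joining T and R on A yields {(34, n, 3, 24, b), (34, n, 3, 24, k), (34, n, 3, 24, u), (34, q, 22, 39, b), (34, q, 22, 39, k), (34, q, 22, 39, u), (37, p, 12, 11, b), (37, p, 12, 11, m), (37, p, 12, 11, z), (37, x, 11, 37, b), (37, x, 11, 37, m), (37, x, 11, 37, z), (9, m, 20, 20, c), (9, m, 20, 20, p)}.
Filtering on A > 34 leaves {(37, p, 12, 11, b), (37, p, 12, 11, m), (37, p, 12, 11, z), (37, x, 11, 37, b), (37, x, 11, 37, m), (37, x, 11, 37, z)}.
π[E, G]: project onto (E, G) → {(p, b), (p, m), (p, z), (x, b), (x, m), (x, z)}

{(p, b), (p, m), (p, z), (x, b), (x, m), (x, z)}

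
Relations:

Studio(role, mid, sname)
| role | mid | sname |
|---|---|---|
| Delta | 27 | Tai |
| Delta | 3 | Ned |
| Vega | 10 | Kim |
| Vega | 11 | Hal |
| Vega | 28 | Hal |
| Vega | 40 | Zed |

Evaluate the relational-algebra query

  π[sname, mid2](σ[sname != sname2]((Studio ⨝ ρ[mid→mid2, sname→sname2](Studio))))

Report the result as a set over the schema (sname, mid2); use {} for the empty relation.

{(Hal, 10), (Hal, 40), (Kim, 11), (Kim, 28), (Kim, 40), (Ned, 27), (Tai, 3), (Zed, 10), (Zed, 11), (Zed, 28)}

ρ[mid→mid2, sname→sname2]: schema becomes (role, mid2, sname2); tuples unchanged.
Studio ⋈ ρ[mid→mid2, sname→sname2](Studio) (natural join on role): {(Delta, 27, Tai, 27, Tai), (Delta, 27, Tai, 3, Ned), (Delta, 3, Ned, 27, Tai), (Delta, 3, Ned, 3, Ned), (Vega, 10, Kim, 10, Kim), (Vega, 10, Kim, 11, Hal), (Vega, 10, Kim, 28, Hal), (Vega, 10, Kim, 40, Zed), (Vega, 11, Hal, 10, Kim), (Vega, 11, Hal, 11, Hal), (Vega, 11, Hal, 28, Hal), (Vega, 11, Hal, 40, Zed), (Vega, 28, Hal, 10, Kim), (Vega, 28, Hal, 11, Hal), (Vega, 28, Hal, 28, Hal), (Vega, 28, Hal, 40, Zed), (Vega, 40, Zed, 10, Kim), (Vega, 40, Zed, 11, Hal), (Vega, 40, Zed, 28, Hal), (Vega, 40, Zed, 40, Zed)}
σ[sname != sname2]: keep tuples satisfying sname != sname2 → {(Delta, 27, Tai, 3, Ned), (Delta, 3, Ned, 27, Tai), (Vega, 10, Kim, 11, Hal), (Vega, 10, Kim, 28, Hal), (Vega, 10, Kim, 40, Zed), (Vega, 11, Hal, 10, Kim), (Vega, 11, Hal, 40, Zed), (Vega, 28, Hal, 10, Kim), (Vega, 28, Hal, 40, Zed), (Vega, 40, Zed, 10, Kim), (Vega, 40, Zed, 11, Hal), (Vega, 40, Zed, 28, Hal)}
π_{sname, mid2} gives {(Hal, 10), (Hal, 40), (Kim, 11), (Kim, 28), (Kim, 40), (Ned, 27), (Tai, 3), (Zed, 10), (Zed, 11), (Zed, 28)} (2 duplicate(s) eliminated).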